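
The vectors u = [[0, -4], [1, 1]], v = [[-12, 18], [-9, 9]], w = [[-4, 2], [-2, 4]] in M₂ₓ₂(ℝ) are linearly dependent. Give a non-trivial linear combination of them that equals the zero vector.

Write each element as a vector in ℝ⁴ using {E₁₁, E₁₂, E₂₁, E₂₂}.
Set up α₁u + … + α₃w = 0 and solve the homogeneous system.
The free variable yields coefficients (3, 1, -3) (any nonzero multiple also works).

3u + v - 3w = 0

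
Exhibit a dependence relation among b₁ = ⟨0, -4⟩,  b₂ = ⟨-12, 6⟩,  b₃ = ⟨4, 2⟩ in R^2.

3b₁ + b₂ + 3b₃ = 0

Write the vectors as columns of a matrix and find a nonzero vector in its null space.
One solution (up to scaling) is (3, 1, 3).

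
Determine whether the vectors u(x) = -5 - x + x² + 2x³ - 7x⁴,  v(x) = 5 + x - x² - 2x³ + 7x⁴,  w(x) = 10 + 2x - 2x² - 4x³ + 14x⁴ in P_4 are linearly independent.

linearly dependent

Take coordinates with respect to the standard basis {1, x, …, x⁴}.
Row-reduce the matrix whose columns are u, v, w.
The reduction yields 1 nonzero row, so the rank is 1.
Since rank 1 < 3, the set is linearly dependent.
Indeed u + v = 0.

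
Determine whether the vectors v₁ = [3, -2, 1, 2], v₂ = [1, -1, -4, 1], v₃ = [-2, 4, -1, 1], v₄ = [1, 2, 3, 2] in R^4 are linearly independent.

The matrix [v₁|v₂|v₃|v₄] has determinant -20.
A nonzero determinant means the columns are linearly independent.

linearly independent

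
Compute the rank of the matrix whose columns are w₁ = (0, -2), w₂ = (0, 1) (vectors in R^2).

Row-reduce the 2×2 matrix with these as rows.
There is 1 pivot column, so rank = 1.

rank 1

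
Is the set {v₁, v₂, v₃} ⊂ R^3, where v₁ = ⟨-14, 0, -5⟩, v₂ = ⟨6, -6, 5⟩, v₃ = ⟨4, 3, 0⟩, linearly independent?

The matrix [v₁|v₂|v₃] has determinant 0.
A zero determinant means the columns are linearly dependent.

linearly dependent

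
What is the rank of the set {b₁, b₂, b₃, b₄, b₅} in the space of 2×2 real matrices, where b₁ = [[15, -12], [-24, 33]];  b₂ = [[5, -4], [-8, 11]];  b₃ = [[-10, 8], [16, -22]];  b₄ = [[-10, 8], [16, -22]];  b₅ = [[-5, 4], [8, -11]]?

Represent each element by its coordinate vector in ℝ⁴.
Form the matrix with b₁, b₂, b₃, b₄, b₅ as columns and reduce.
Exactly 1 pivot survives; hence the rank is 1.
(With 5 elements in a 4-dimensional space the rank is at most 4.)

1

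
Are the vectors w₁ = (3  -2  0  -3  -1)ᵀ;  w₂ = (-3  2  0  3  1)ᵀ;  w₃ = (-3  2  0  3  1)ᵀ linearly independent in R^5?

linearly dependent

Two of the vectors are equal, giving an immediate dependence.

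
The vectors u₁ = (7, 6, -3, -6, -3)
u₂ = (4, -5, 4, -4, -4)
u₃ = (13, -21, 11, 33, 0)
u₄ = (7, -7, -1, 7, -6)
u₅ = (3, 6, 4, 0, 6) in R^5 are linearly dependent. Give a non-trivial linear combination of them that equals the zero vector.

2u₁ + u₃ - 3u₄ - 2u₅ = 0

Set up α₁u₁ + … + α₅u₅ = 0 and solve the homogeneous system.
The free variable yields coefficients (2, 0, 1, -3, -2) (any nonzero multiple also works).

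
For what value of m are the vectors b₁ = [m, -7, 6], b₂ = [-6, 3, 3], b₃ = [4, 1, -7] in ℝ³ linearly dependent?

m = 17/4

Place the vectors as rows of a 3×3 matrix; dependence ⇔ determinant zero.
Cofactor expansion gives det = 102 - 24*m.
This vanishes exactly when m = 17/4.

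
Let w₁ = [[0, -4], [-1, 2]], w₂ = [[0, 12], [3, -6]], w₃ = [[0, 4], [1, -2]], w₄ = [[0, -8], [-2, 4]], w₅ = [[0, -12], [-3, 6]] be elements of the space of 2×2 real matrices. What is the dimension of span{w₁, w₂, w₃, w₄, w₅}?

dim = 1

Represent each element by its coordinate vector in ℝ⁴.
Put the 4×5 matrix [w₁|w₂|w₃|w₄|w₅] into echelon form.
Exactly 1 pivot survives; hence the rank is 1.
(With 5 elements in a 4-dimensional space the rank is at most 4.)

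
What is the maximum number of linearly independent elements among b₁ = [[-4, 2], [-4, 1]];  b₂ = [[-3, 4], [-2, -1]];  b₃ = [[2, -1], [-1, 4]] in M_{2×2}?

Pass to coordinate vectors with respect to the basis {E₁₁, E₁₂, E₂₁, E₂₂}.
Apply Gaussian elimination to the matrix whose rows are b₁, b₂, b₃.
There are 3 pivot columns, so rank = 3.

3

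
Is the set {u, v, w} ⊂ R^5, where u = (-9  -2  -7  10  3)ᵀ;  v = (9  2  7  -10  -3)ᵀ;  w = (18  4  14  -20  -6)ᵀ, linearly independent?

Place the vectors as rows of a 3×5 matrix and reduce to echelon form.
The reduction yields 1 nonzero row, so the rank is 1.
Since rank 1 < 3, the set is linearly dependent.

linearly dependent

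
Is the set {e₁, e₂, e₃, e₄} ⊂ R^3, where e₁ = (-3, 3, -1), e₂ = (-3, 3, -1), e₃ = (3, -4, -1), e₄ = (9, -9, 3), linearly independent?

linearly dependent

There are 4 vectors in a 3-dimensional space, so they cannot be linearly independent.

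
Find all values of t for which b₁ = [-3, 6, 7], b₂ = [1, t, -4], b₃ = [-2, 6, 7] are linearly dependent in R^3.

t = -24/7

The vectors are dependent exactly when the determinant of the matrix with rows b₁, b₂, b₃ vanishes.
Cofactor expansion gives det = -7*t - 24.
Setting this to zero gives t = -24/7.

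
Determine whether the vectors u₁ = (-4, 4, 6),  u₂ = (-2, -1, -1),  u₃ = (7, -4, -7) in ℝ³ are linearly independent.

linearly independent

Form the 3×3 matrix with these as columns; its determinant is -6.
A nonzero determinant means the columns are linearly independent.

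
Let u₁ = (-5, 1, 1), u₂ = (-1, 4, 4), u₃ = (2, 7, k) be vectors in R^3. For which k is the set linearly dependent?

k = 7

The set is linearly dependent precisely when det[u₁; u₂; u₃] = 0.
The determinant works out to 133 - 19*k.
This vanishes exactly when k = 7.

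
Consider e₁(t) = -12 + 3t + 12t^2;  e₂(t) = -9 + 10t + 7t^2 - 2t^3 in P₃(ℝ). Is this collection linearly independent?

Take coordinates with respect to the standard basis {1, t, …, t^3}.
Row-reduce the matrix whose columns are e₁, e₂.
The reduction yields 2 nonzero rows, so the rank is 2.
Since rank = 2 (the number of vectors), the set is linearly independent.

linearly independent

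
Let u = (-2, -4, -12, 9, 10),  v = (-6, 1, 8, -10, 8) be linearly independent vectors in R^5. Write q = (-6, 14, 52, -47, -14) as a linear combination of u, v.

Write q = c₁u + c₂v and equate components.
Row-reducing the augmented matrix gives the unique coefficients (c₁, c₂) = (-3, 2).

q = -3u + 2v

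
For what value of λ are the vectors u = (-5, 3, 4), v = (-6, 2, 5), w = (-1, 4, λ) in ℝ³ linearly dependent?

Place the vectors as rows of a 3×3 matrix; dependence ⇔ determinant zero.
The determinant works out to 8*λ - 3.
Setting this to zero gives λ = 3/8.

λ = 3/8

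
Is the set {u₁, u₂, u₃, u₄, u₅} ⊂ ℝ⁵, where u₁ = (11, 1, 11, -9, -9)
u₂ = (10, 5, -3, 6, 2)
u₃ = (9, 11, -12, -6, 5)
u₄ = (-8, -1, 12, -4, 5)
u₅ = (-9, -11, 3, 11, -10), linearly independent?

Form the 5×5 matrix with these as columns; its determinant is -136663.
A nonzero determinant means the columns are linearly independent.

linearly independent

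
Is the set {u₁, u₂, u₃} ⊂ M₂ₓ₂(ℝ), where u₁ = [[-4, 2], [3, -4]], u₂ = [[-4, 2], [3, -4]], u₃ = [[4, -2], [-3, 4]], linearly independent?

Write each element as a coordinate vector in ℝ⁴ using {E₁₁, E₁₂, E₂₁, E₂₂}.
Row-reduce the matrix whose columns are u₁, u₂, u₃.
The reduction yields 1 nonzero row, so the rank is 1.
Since rank 1 < 3, the set is linearly dependent.

linearly dependent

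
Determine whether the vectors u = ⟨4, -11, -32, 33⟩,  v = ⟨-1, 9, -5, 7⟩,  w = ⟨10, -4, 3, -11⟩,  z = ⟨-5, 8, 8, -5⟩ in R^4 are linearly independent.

Place the vectors as rows of a 4×4 matrix and reduce to echelon form.
The reduction yields 3 nonzero rows, so the rank is 3.
Since rank 3 < 4, the set is linearly dependent.
Indeed u - v + w + 3z = 0.

linearly dependent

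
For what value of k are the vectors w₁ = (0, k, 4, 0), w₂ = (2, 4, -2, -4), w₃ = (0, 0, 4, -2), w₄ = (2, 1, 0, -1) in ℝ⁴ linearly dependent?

The vectors are dependent exactly when the determinant of the matrix with rows w₁, w₂, w₃, w₄ vanishes.
Expanding, det = -32*k - 48.
This vanishes exactly when k = -3/2.

k = -3/2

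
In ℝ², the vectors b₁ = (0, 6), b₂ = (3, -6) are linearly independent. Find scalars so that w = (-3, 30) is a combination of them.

w = 4b₁ - b₂

Write w = a₁b₁ + a₂b₂ and equate components.
Row-reducing the augmented matrix gives the unique coefficients (a₁, a₂) = (4, -1).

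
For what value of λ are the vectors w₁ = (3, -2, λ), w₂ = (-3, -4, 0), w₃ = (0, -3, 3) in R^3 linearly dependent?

λ = 6

Dependence holds iff the 3×3 matrix [w₁ w₂ w₃] is singular.
Expanding, det = 9*λ - 54.
This vanishes exactly when λ = 6.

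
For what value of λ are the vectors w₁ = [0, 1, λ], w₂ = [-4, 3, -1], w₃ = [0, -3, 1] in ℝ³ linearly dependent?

λ = -1/3

Place the vectors as rows of a 3×3 matrix; dependence ⇔ determinant zero.
Cofactor expansion gives det = 12*λ + 4.
Solving 12*λ + 4 = 0 yields λ = -1/3.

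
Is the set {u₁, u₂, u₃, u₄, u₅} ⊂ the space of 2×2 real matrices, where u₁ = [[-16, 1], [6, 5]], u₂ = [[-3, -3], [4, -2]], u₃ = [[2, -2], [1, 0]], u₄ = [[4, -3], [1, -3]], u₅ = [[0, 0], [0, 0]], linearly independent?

linearly dependent

Write each element as a coordinate vector in ℝ⁴ using {E₁₁, E₁₂, E₂₁, E₂₂}.
There are 5 vectors in a 4-dimensional space, so they cannot be linearly independent.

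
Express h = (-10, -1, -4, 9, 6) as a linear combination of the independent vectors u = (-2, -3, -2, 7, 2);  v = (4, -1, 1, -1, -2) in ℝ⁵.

h = u - 2v

Write h = c₁u + c₂v and equate components.
Back-substitution yields (c₁, c₂) = (1, -2).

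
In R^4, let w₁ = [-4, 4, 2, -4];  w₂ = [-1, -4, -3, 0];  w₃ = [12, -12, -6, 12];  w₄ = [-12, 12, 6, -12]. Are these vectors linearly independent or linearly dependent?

linearly dependent

Place the vectors as rows of a 4×4 matrix and reduce to echelon form.
The reduction yields 2 nonzero rows, so the rank is 2.
Since rank 2 < 4, the set is linearly dependent.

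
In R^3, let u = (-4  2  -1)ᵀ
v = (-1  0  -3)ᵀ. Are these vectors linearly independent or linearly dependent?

linearly independent

Row-reduce the matrix whose columns are u, v.
The reduction yields 2 nonzero rows, so the rank is 2.
Since rank = 2 (the number of vectors), the set is linearly independent.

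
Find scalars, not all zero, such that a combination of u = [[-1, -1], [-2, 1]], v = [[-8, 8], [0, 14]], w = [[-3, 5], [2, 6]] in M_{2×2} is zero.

2u - v + 2w = 0

Take coordinates with respect to {E₁₁, E₁₂, E₂₁, E₂₂}.
Set up α₁u + … + α₃w = 0 and solve the homogeneous system.
The free variable yields coefficients (2, -1, 2) (any nonzero multiple also works).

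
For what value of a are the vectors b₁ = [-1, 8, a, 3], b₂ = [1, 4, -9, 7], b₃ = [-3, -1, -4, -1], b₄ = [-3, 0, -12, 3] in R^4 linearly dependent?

Place the vectors as rows of a 4×4 matrix; dependence ⇔ determinant zero.
Expanding, det = 24*a - 78.
Solving 24*a - 78 = 0 yields a = 13/4.

a = 13/4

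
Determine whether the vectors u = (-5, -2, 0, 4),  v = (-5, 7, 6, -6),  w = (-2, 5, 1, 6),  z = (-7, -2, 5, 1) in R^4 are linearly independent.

Place the vectors as rows of a 4×4 matrix and reduce to echelon form.
The reduction yields 4 nonzero rows, so the rank is 4.
Since rank = 4 (the number of vectors), the set is linearly independent.

linearly independent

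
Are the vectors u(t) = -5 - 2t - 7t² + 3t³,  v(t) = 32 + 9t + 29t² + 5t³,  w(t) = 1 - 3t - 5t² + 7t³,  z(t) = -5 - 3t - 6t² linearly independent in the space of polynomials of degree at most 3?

Take coordinates with respect to the standard basis {1, t, …, t³}.
The matrix [u|v|w|z] has determinant 0.
A zero determinant means the columns are linearly dependent.

linearly dependent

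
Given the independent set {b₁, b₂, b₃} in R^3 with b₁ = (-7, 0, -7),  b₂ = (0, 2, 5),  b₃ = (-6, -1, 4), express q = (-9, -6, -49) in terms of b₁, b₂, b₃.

q = 3b₁ - 4b₂ - 2b₃

Solve the system with b₁, b₂, b₃ as columns and q as the right-hand side.
Back-substitution yields (a₁, a₂, a₃) = (3, -4, -2).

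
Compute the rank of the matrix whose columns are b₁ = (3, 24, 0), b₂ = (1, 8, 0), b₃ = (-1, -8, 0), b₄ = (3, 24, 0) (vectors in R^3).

1

Form the matrix with b₁, b₂, b₃, b₄ as columns and reduce.
Reduction leaves 1 leading entry, giving rank 1.
(With 4 elements in a 3-dimensional space the rank is at most 3.)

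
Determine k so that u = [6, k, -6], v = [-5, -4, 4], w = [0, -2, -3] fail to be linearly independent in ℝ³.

Dependence holds iff the 3×3 matrix [u v w] is singular.
Cofactor expansion gives det = 60 - 15*k.
Setting this to zero gives k = 4.

k = 4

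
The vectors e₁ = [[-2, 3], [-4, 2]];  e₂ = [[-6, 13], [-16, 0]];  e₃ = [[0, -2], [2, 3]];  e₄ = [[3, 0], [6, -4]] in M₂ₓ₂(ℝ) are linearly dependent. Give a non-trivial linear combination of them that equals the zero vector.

3e₁ - e₂ - 2e₃ = 0

Take coordinates with respect to {E₁₁, E₁₂, E₂₁, E₂₂}.
Write the vectors as columns of a matrix and find a nonzero vector in its null space.
One solution (up to scaling) is (3, -1, -2, 0).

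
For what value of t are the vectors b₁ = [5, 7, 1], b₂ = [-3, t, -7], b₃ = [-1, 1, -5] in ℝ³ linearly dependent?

t = -1

The set is linearly dependent precisely when det[b₁; b₂; b₃] = 0.
The determinant works out to -24*t - 24.
This vanishes exactly when t = -1.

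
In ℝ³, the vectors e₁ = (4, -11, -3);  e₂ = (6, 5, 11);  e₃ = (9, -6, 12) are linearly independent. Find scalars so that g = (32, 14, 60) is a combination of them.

Since e₁, e₂, e₃ are independent, the coefficients expressing g are uniquely determined by a linear system.
Row-reducing the augmented matrix gives the unique coefficients (α₁, α₂, α₃) = (-1, 3, 2).

g = -e₁ + 3e₂ + 2e₃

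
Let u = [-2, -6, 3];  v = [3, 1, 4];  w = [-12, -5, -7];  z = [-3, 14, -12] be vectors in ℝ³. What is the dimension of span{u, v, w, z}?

3

Form the matrix with u, v, w, z as columns and reduce.
Exactly 3 pivots survive; hence the rank is 3.
(With 4 elements in a 3-dimensional space the rank is at most 3.)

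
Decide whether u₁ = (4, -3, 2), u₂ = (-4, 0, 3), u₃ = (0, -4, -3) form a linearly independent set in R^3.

Place the vectors as rows of a 3×3 matrix and reduce to echelon form.
The reduction yields 3 nonzero rows, so the rank is 3.
Since rank = 3 (the number of vectors), the set is linearly independent.

linearly independent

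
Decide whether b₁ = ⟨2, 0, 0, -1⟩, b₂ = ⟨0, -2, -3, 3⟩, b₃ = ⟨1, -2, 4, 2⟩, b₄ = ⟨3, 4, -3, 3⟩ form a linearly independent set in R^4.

Form the 4×4 matrix with these as columns; its determinant is -276.
A nonzero determinant means the columns are linearly independent.

linearly independent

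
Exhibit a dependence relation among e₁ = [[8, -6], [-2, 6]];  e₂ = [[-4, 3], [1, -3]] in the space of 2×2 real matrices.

Pass to coordinate vectors relative to the basis {E₁₁, E₁₂, E₂₁, E₂₂}.
Row-reduce the matrix with e₁, e₂ as columns; the null space gives the coefficients.
The free variable yields coefficients (1, 2) (any nonzero multiple also works).

e₁ + 2e₂ = 0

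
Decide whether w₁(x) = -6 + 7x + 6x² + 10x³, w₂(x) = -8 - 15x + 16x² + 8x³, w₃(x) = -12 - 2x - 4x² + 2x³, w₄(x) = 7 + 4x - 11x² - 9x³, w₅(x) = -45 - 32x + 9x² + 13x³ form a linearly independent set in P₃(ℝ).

Write each element as a coordinate vector in ℝ⁴ using {1, x, …, x³}.
There are 5 vectors in a 4-dimensional space, so they cannot be linearly independent.

linearly dependent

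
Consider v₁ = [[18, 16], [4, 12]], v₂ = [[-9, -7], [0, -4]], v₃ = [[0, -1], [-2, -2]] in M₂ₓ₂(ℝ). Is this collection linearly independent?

Write each element as a coordinate vector in ℝ⁴ using {E₁₁, E₁₂, E₂₁, E₂₂}.
Row-reduce the matrix whose columns are v₁, v₂, v₃.
The reduction yields 2 nonzero rows, so the rank is 2.
Since rank 2 < 3, the set is linearly dependent.
Indeed v₁ + 2v₂ + 2v₃ = 0.

linearly dependent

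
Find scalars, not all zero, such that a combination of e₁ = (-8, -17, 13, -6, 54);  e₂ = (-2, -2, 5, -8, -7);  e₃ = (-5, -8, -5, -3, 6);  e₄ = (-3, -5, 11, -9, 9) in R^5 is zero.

e₁ + 3e₂ - e₃ - 3e₄ = 0

Row-reduce the matrix with e₁, e₂, e₃, e₄ as columns; the null space gives the coefficients.
One solution (up to scaling) is (1, 3, -1, -3).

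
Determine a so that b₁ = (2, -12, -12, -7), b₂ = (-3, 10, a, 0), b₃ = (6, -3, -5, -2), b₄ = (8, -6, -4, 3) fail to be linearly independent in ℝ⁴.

a = 59/9

The set is linearly dependent precisely when det[b₁; b₂; b₃; b₄] = 0.
Expanding, det = 2950 - 450*a.
Setting this to zero gives a = 59/9.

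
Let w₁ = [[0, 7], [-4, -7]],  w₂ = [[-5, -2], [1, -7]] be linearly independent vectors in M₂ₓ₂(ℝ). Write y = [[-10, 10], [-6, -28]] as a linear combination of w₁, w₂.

y = 2w₁ + 2w₂

Identify each element with its coordinate vector in ℝ⁴ via {E₁₁, E₁₂, E₂₁, E₂₂}.
Since w₁, w₂ are independent, the coefficients expressing y are uniquely determined by a linear system.
The system has the unique solution (c₁, c₂) = (2, 2).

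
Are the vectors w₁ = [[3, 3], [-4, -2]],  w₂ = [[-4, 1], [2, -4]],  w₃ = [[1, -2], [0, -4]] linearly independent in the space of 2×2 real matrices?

linearly independent

Take coordinates with respect to the standard basis {E₁₁, E₁₂, E₂₁, E₂₂}.
Row-reduce the matrix whose columns are w₁, w₂, w₃.
The reduction yields 3 nonzero rows, so the rank is 3.
Since rank = 3 (the number of vectors), the set is linearly independent.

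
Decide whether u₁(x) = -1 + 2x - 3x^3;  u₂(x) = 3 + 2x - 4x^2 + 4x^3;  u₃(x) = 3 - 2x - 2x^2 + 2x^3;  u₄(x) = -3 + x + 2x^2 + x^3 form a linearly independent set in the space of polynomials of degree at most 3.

Take coordinates with respect to the standard basis {1, x, …, x^3}.
Form the 4×4 matrix with these as columns; its determinant is 18.
A nonzero determinant means the columns are linearly independent.

linearly independent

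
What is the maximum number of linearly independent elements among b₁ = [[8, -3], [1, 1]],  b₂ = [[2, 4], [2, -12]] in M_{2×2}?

2

Use coordinates relative to {E₁₁, E₁₂, E₂₁, E₂₂}.
Apply Gaussian elimination to the matrix whose rows are b₁, b₂.
The echelon form has 2 nonzero rows, so the rank is 2.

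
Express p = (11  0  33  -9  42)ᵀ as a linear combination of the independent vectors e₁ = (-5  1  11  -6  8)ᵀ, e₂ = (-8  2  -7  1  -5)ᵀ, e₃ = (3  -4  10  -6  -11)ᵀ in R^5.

p = 2e₁ - 3e₂ - e₃

Write p = α₁e₁ + … + α₃e₃ and equate components.
Back-substitution yields (α₁, α₂, α₃) = (2, -3, -1).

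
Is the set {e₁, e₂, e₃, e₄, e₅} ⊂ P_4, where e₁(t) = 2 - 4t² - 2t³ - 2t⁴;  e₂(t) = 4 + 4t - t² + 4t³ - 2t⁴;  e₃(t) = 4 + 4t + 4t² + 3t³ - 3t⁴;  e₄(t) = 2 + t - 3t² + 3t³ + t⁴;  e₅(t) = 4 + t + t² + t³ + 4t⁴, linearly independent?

Take coordinates with respect to the standard basis {1, t, …, t⁴}.
The matrix [e₁|e₂|e₃|e₄|e₅] has determinant 602.
A nonzero determinant means the columns are linearly independent.

linearly independent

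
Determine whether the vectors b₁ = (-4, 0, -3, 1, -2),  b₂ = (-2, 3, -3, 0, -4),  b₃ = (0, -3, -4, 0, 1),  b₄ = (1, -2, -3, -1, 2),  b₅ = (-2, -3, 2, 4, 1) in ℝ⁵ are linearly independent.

Form the 5×5 matrix with these as columns; its determinant is -154.
A nonzero determinant means the columns are linearly independent.

linearly independent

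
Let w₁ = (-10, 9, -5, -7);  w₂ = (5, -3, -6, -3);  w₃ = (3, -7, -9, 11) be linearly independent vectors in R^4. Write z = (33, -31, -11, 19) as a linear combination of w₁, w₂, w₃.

z = -2w₁ + 2w₂ + w₃

Write z = c₁w₁ + … + c₃w₃ and equate components.
The system has the unique solution (c₁, c₂, c₃) = (-2, 2, 1).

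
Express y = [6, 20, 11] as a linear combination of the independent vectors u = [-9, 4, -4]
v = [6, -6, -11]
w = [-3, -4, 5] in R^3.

Write y = α₁u + … + α₃w and equate components.
Back-substitution yields (α₁, α₂, α₃) = (-1, -2, -3).

y = -u - 2v - 3w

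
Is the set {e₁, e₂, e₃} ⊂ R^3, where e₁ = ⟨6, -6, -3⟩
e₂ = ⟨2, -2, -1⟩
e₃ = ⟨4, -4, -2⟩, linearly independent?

The matrix [e₁|e₂|e₃] has determinant 0.
A zero determinant means the columns are linearly dependent.
Indeed e₁ - 3e₂ = 0.

linearly dependent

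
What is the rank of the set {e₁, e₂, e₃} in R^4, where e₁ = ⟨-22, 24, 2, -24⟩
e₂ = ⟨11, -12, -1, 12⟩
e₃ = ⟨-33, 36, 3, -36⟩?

1

Apply Gaussian elimination to the matrix whose rows are e₁, e₂, e₃.
There is 1 pivot column, so rank = 1.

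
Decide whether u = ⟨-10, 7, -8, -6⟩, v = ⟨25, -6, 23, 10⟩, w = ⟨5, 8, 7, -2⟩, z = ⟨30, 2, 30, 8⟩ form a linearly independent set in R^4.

linearly dependent

Form the 4×4 matrix with these as columns; its determinant is 0.
A zero determinant means the columns are linearly dependent.
Indeed 2u + v - w = 0.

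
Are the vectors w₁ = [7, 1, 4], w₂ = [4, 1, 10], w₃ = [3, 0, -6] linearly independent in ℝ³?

linearly dependent

Row-reduce the matrix whose columns are w₁, w₂, w₃.
The reduction yields 2 nonzero rows, so the rank is 2.
Since rank 2 < 3, the set is linearly dependent.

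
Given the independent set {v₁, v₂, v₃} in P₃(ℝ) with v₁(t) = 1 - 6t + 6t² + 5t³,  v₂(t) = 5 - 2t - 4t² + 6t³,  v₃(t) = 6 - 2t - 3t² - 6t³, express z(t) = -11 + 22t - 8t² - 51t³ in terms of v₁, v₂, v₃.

z = -3v₁ - 4v₂ + 2v₃

Take coordinate vectors relative to {1, t, …, t³}.
Write z = a₁v₁ + … + a₃v₃ and equate components.
Row-reducing the augmented matrix gives the unique coefficients (a₁, a₂, a₃) = (-3, -4, 2).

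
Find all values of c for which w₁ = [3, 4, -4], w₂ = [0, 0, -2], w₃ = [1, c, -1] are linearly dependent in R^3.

c = 4/3

Place the vectors as rows of a 3×3 matrix; dependence ⇔ determinant zero.
Cofactor expansion gives det = 6*c - 8.
This vanishes exactly when c = 4/3.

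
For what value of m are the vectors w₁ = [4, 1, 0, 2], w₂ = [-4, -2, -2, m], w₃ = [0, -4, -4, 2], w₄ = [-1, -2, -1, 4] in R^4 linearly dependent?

m = -19/3

The vectors are dependent exactly when the determinant of the matrix with rows w₁, w₂, w₃, w₄ vanishes.
Cofactor expansion gives det = -12*m - 76.
Solving -12*m - 76 = 0 yields m = -19/3.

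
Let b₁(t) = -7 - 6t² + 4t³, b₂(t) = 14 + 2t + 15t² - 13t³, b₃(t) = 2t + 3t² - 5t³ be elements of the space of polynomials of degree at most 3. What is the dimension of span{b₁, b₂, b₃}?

2

Pass to coordinate vectors with respect to the basis {1, t, …, t³}.
Form the matrix with b₁, b₂, b₃ as columns and reduce.
There are 2 pivot columns, so rank = 2.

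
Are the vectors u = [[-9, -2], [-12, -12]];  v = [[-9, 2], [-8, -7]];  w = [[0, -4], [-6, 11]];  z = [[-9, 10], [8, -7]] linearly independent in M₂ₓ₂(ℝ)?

Write each element as a coordinate vector in ℝ⁴ using {E₁₁, E₁₂, E₂₁, E₂₂}.
Row-reduce the matrix whose columns are u, v, w, z.
The reduction yields 4 nonzero rows, so the rank is 4.
Since rank = 4 (the number of vectors), the set is linearly independent.

linearly independent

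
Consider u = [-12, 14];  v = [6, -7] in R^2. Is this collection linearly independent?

linearly dependent

Form the 2×2 matrix with these as columns; its determinant is 0.
A zero determinant means the columns are linearly dependent.
Indeed u + 2v = 0.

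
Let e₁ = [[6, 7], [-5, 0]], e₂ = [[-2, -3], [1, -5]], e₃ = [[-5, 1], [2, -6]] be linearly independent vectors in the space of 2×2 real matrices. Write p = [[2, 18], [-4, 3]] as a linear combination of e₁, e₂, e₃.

p = e₁ - 3e₂ + 2e₃

Work in coordinates with respect to the standard basis {E₁₁, E₁₂, E₂₁, E₂₂}.
Set up the augmented matrix [e₁ | e₂ | e₃ | p] and row-reduce.
The system has the unique solution (α₁, α₂, α₃) = (1, -3, 2).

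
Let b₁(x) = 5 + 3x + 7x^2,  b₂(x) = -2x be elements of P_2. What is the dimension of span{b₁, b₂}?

Use coordinates relative to {1, x, x^2}.
Apply Gaussian elimination to the matrix whose rows are b₁, b₂.
Reduction leaves 2 leading entries, giving rank 2.

2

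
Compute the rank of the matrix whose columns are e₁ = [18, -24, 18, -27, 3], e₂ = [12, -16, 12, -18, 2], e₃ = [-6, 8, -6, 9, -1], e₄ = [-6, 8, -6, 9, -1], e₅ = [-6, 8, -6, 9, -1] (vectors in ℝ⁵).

rank 1

Apply Gaussian elimination to the matrix whose rows are e₁, e₂, e₃, e₄, e₅.
Exactly 1 pivot survives; hence the rank is 1.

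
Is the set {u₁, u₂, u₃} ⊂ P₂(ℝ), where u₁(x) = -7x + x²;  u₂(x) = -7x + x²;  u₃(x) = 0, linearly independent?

Write each element as a coordinate vector in ℝ³ using {1, x, x²}.
One of the vectors is the zero vector, so the set is linearly dependent.

linearly dependent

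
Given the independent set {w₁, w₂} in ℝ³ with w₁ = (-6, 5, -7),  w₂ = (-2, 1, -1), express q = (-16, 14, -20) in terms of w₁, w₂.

Set up the augmented matrix [w₁ | w₂ | q] and row-reduce.
Back-substitution yields (c₁, c₂) = (3, -1).

q = 3w₁ - w₂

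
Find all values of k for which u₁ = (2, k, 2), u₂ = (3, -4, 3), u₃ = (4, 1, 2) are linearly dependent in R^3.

k = -8/3

The vectors are dependent exactly when the determinant of the matrix with rows u₁, u₂, u₃ vanishes.
Cofactor expansion gives det = 6*k + 16.
This vanishes exactly when k = -8/3.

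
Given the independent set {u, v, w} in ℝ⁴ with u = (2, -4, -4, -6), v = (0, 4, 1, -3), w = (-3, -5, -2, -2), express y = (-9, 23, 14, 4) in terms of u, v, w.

y = -3u + 4v + w

Write y = a₁u + … + a₃w and equate components.
Back-substitution yields (a₁, a₂, a₃) = (-3, 4, 1).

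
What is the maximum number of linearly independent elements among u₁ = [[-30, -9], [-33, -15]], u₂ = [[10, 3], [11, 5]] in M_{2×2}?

Pass to coordinate vectors with respect to the basis {E₁₁, E₁₂, E₂₁, E₂₂}.
Put the 4×2 matrix [u₁|u₂] into echelon form.
There is 1 pivot column, so rank = 1.

1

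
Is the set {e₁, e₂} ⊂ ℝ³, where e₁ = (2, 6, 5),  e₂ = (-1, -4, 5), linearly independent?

linearly independent

Row-reduce the matrix whose columns are e₁, e₂.
The reduction yields 2 nonzero rows, so the rank is 2.
Since rank = 2 (the number of vectors), the set is linearly independent.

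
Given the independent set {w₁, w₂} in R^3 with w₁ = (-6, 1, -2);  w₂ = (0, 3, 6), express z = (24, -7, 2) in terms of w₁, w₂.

z = -4w₁ - w₂

Since w₁, w₂ are independent, the coefficients expressing z are uniquely determined by a linear system.
The system has the unique solution (α₁, α₂) = (-4, -1).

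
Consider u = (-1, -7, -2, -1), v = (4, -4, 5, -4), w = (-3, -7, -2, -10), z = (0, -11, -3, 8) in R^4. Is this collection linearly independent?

The matrix [u|v|w|z] has determinant 263.
A nonzero determinant means the columns are linearly independent.

linearly independent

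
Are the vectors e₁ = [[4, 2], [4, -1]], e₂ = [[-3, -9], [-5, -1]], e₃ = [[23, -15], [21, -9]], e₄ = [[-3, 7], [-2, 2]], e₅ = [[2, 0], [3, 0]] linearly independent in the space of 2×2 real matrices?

Take coordinates with respect to the standard basis {E₁₁, E₁₂, E₂₁, E₂₂}.
There are 5 vectors in a 4-dimensional space, so they cannot be linearly independent.

linearly dependent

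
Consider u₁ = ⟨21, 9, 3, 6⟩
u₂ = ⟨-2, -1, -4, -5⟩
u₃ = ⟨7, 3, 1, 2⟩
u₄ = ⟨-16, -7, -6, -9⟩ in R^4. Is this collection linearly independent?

Form the 4×4 matrix with these as columns; its determinant is 0.
A zero determinant means the columns are linearly dependent.
Indeed u₁ - 3u₃ = 0.

linearly dependent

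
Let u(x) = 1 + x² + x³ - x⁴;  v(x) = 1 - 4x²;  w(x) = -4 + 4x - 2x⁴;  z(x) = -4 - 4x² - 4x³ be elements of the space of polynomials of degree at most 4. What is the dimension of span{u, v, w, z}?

dim = 4

Represent each element by its coordinate vector in ℝ⁵.
Apply Gaussian elimination to the matrix whose rows are u, v, w, z.
The echelon form has 4 nonzero rows, so the rank is 4.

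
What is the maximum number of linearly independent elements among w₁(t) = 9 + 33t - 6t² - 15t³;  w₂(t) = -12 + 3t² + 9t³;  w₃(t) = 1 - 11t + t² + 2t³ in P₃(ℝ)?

2

Use coordinates relative to {1, t, …, t³}.
Put the 4×3 matrix [w₁|w₂|w₃] into echelon form.
There are 2 pivot columns, so rank = 2.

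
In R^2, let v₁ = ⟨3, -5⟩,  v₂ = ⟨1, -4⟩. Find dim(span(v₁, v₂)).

Row-reduce the 2×2 matrix with these as rows.
There are 2 pivot columns, so rank = 2.

dim = 2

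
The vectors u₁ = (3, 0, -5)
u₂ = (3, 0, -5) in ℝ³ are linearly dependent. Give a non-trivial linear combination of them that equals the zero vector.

u₁ - u₂ = 0

Solve the homogeneous system with u₁, u₂ as columns by row-reducing the coefficient matrix.
One solution (up to scaling) is (1, -1).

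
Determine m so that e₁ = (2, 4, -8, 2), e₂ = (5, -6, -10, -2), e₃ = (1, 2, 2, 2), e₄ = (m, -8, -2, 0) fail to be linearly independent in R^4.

Place the vectors as rows of a 4×4 matrix; dependence ⇔ determinant zero.
The determinant works out to 112*m - 896.
This vanishes exactly when m = 8.

m = 8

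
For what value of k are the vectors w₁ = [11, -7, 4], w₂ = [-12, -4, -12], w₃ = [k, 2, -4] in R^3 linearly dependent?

k = -34/5

Place the vectors as rows of a 3×3 matrix; dependence ⇔ determinant zero.
Cofactor expansion gives det = 100*k + 680.
Setting this to zero gives k = -34/5.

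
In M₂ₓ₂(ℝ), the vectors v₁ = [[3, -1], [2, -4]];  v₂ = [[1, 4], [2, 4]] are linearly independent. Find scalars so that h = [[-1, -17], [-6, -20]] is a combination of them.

Work in coordinates with respect to the standard basis {E₁₁, E₁₂, E₂₁, E₂₂}.
Solve the system with v₁, v₂ as columns and h as the right-hand side.
Row-reducing the augmented matrix gives the unique coefficients (α₁, α₂) = (1, -4).

h = v₁ - 4v₂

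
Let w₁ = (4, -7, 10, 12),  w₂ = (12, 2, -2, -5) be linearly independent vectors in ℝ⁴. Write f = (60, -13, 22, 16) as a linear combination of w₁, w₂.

Since w₁, w₂ are independent, the coefficients expressing f are uniquely determined by a linear system.
Row-reducing the augmented matrix gives the unique coefficients (a₁, a₂) = (3, 4).

f = 3w₁ + 4w₂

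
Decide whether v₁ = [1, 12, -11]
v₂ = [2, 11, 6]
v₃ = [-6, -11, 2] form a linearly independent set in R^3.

Place the vectors as rows of a 3×3 matrix and reduce to echelon form.
The reduction yields 3 nonzero rows, so the rank is 3.
Since rank = 3 (the number of vectors), the set is linearly independent.

linearly independent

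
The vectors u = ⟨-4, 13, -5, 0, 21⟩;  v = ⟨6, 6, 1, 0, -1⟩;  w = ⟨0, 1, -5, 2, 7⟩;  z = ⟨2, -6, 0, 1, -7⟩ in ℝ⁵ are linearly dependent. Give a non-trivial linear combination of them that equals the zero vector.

u - w + 2z = 0

Write the vectors as columns of a matrix and find a nonzero vector in its null space.
The free variable yields coefficients (1, 0, -1, 2) (any nonzero multiple also works).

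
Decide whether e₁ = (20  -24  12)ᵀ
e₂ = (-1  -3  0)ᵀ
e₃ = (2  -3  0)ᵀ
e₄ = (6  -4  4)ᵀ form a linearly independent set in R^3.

There are 4 vectors in a 3-dimensional space, so they cannot be linearly independent.

linearly dependent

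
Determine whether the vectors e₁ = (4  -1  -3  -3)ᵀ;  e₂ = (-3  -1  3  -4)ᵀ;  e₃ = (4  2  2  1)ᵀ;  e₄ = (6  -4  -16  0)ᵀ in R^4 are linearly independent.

linearly dependent

Place the vectors as rows of a 4×4 matrix and reduce to echelon form.
The reduction yields 3 nonzero rows, so the rank is 3.
Since rank 3 < 4, the set is linearly dependent.
Indeed 2e₁ - 2e₂ - 2e₃ - e₄ = 0.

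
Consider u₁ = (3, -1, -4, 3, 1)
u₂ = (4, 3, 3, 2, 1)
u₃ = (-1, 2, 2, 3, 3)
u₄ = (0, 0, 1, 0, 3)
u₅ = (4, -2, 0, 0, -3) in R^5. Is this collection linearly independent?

linearly independent

The matrix [u₁|u₂|u₃|u₄|u₅] has determinant 882.
A nonzero determinant means the columns are linearly independent.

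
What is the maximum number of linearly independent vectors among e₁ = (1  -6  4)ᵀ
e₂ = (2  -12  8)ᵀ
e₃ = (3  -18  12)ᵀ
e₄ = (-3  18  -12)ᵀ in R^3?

1

Apply Gaussian elimination to the matrix whose rows are e₁, e₂, e₃, e₄.
The echelon form has 1 nonzero row, so the rank is 1.
(With 4 elements in a 3-dimensional space the rank is at most 3.)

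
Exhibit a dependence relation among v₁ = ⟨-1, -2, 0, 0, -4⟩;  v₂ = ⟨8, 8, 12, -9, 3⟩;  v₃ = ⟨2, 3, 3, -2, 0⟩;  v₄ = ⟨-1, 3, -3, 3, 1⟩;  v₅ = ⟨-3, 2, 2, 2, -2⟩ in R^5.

Row-reduce the matrix with v₁, v₂, v₃, v₄, v₅ as columns; the null space gives the coefficients.
The free variable yields coefficients (1, 1, -3, 1, 0) (any nonzero multiple also works).

v₁ + v₂ - 3v₃ + v₄ = 0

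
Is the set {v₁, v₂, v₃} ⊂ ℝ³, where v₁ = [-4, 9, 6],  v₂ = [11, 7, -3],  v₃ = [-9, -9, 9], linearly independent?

Row-reduce the matrix whose columns are v₁, v₂, v₃.
The reduction yields 3 nonzero rows, so the rank is 3.
Since rank = 3 (the number of vectors), the set is linearly independent.

linearly independent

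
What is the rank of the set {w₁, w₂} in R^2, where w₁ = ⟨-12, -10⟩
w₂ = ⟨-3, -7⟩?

Put the 2×2 matrix [w₁|w₂] into echelon form.
There are 2 pivot columns, so rank = 2.

rank 2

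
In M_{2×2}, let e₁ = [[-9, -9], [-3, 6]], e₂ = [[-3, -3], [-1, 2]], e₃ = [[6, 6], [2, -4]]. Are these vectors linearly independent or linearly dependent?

Take coordinates with respect to the standard basis {E₁₁, E₁₂, E₂₁, E₂₂}.
One vector is a scalar multiple of another, so the set is dependent.

linearly dependent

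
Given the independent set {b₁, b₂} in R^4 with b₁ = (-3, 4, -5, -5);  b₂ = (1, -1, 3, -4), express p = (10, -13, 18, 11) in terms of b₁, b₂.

Write p = α₁b₁ + α₂b₂ and equate components.
Back-substitution yields (α₁, α₂) = (-3, 1).

p = -3b₁ + b₂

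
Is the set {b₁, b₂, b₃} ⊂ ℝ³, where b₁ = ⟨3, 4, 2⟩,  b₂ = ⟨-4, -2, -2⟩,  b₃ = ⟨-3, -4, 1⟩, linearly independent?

linearly independent

Form the 3×3 matrix with these as columns; its determinant is 30.
A nonzero determinant means the columns are linearly independent.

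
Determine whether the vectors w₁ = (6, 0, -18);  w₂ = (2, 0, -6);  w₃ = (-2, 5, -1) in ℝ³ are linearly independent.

linearly dependent

The matrix [w₁|w₂|w₃] has determinant 0.
A zero determinant means the columns are linearly dependent.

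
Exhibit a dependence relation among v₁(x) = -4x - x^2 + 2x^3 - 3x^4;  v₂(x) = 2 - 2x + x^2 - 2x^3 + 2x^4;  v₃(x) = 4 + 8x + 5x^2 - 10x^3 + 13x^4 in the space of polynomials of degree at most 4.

Take coordinates with respect to {1, x, …, x^4}.
Row-reduce the matrix with v₁, v₂, v₃ as columns; the null space gives the coefficients.
A generator of the null space is (3, -2, 1).

3v₁ - 2v₂ + v₃ = 0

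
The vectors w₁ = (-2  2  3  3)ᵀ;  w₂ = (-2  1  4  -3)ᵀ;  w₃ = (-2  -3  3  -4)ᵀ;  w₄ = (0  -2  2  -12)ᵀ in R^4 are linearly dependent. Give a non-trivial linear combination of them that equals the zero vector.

Write the vectors as columns of a matrix and find a nonzero vector in its null space.
The free variable yields coefficients (2, -2, 0, 1) (any nonzero multiple also works).

2w₁ - 2w₂ + w₄ = 0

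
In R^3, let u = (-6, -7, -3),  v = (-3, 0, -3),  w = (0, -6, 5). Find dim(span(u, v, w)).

dim = 3

Apply Gaussian elimination to the matrix whose rows are u, v, w.
Reduction leaves 3 leading entries, giving rank 3.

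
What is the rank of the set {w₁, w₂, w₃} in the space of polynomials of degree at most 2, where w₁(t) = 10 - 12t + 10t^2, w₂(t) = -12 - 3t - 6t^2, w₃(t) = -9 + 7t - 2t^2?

Represent each element by its coordinate vector in ℝ³.
Row-reduce the 3×3 matrix with these as rows.
There are 3 pivot columns, so rank = 3.

3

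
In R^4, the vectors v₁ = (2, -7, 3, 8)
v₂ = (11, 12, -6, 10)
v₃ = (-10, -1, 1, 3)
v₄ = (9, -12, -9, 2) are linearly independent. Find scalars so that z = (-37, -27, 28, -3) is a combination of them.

Set up the augmented matrix [v₁ | v₂ | v₃ | v₄ | z] and row-reduce.
Back-substitution yields (α₁, …, α₄) = (2, -2, 1, -1).

z = 2v₁ - 2v₂ + v₃ - v₄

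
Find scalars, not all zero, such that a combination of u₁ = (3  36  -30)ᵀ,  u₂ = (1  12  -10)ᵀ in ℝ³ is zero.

Set up α₁u₁ + α₂u₂ = 0 and solve the homogeneous system.
The free variable yields coefficients (1, -3) (any nonzero multiple also works).

u₁ - 3u₂ = 0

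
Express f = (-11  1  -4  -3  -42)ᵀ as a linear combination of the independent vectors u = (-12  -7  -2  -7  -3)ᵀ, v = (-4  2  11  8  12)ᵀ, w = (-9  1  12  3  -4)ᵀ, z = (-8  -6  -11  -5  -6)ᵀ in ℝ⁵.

f = -2u - 2v + 3w + 2z

Since u, v, w, z are independent, the coefficients expressing f are uniquely determined by a linear system.
Back-substitution yields (c₁, …, c₄) = (-2, -2, 3, 2).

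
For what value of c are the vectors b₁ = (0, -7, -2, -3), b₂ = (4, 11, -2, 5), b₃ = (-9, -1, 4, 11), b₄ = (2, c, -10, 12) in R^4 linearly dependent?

Place the vectors as rows of a 4×4 matrix; dependence ⇔ determinant zero.
Expanding, det = 184*c + 92.
Solving 184*c + 92 = 0 yields c = -1/2.

c = -1/2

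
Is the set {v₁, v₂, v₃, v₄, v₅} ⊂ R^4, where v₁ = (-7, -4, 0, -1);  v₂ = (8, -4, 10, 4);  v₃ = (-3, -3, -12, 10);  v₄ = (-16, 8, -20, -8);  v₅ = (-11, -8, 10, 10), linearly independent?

There are 5 vectors in a 4-dimensional space, so they cannot be linearly independent.

linearly dependent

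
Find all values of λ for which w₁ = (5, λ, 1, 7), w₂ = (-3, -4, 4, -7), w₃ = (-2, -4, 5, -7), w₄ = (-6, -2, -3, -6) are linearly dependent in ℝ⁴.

Place the vectors as rows of a 4×4 matrix; dependence ⇔ determinant zero.
The determinant works out to 54 - 21*λ.
This vanishes exactly when λ = 18/7.

λ = 18/7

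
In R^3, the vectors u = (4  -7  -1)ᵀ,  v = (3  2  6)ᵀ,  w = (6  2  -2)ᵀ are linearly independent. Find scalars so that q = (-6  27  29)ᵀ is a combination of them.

q = -3u + 4v - w

Solve the system with u, v, w as columns and q as the right-hand side.
Back-substitution yields (c₁, c₂, c₃) = (-3, 4, -1).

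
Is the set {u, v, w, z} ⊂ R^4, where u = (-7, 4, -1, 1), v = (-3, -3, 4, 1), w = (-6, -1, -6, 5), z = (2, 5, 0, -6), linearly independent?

Place the vectors as rows of a 4×4 matrix and reduce to echelon form.
The reduction yields 4 nonzero rows, so the rank is 4.
Since rank = 4 (the number of vectors), the set is linearly independent.

linearly independent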